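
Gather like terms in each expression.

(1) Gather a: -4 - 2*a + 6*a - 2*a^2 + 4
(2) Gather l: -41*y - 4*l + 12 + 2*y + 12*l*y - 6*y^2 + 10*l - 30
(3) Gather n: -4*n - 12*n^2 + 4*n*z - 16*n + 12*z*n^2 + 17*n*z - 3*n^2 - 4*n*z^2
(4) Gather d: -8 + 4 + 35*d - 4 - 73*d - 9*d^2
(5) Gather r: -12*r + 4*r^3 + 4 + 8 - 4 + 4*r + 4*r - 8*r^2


(1) = -2*a^2 + 4*a
(2) = l*(12*y + 6) - 6*y^2 - 39*y - 18
(3) = n^2*(12*z - 15) + n*(-4*z^2 + 21*z - 20)
(4) = -9*d^2 - 38*d - 8
(5) = 4*r^3 - 8*r^2 - 4*r + 8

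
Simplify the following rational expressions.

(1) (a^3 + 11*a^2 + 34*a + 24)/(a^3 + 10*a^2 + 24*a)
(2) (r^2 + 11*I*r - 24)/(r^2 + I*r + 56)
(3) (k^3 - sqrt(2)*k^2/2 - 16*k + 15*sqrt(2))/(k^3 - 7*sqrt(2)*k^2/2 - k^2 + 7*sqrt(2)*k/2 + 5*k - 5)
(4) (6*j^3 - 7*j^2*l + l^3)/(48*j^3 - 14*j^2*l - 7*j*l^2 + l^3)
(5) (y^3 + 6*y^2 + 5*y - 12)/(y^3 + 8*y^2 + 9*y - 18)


(1) = (a + 1)/a
(2) = (r + 3*I)/(r - 7*I)
(3) = (4*k + 12*sqrt(2))/(4*k - 4)
(4) = (j - l)/(8*j - l)
(5) = (y + 4)/(y + 6)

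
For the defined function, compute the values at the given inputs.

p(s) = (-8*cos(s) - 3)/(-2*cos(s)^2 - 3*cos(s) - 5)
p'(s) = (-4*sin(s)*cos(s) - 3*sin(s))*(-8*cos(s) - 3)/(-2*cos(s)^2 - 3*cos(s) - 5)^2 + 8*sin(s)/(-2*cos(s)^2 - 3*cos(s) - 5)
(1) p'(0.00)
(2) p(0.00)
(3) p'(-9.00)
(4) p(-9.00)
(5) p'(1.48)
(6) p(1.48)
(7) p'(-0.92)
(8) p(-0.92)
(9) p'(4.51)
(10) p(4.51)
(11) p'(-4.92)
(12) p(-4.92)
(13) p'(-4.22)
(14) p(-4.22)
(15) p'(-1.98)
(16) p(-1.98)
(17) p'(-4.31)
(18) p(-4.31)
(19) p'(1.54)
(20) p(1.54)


(1) = 0.00
(2) = 1.10
(3) = 0.77
(4) = -1.09
(5) = -1.06
(6) = 0.70
(7) = 0.25
(8) = 1.04
(9) = 1.60
(10) = 0.31
(11) = -0.84
(12) = 0.82
(13) = -1.80
(14) = -0.19
(15) = 1.79
(16) = -0.04
(17) = -1.79
(18) = -0.03
(19) = -1.18
(20) = 0.64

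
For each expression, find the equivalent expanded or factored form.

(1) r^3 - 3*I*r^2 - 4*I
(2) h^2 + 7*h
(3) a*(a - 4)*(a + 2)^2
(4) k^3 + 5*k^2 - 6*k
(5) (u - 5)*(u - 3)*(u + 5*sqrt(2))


(1) = (r - 2*I)^2*(r + I)
(2) = h*(h + 7)
(3) = a^4 - 12*a^2 - 16*a
(4) = k*(k - 1)*(k + 6)
(5) = u^3 - 8*u^2 + 5*sqrt(2)*u^2 - 40*sqrt(2)*u + 15*u + 75*sqrt(2)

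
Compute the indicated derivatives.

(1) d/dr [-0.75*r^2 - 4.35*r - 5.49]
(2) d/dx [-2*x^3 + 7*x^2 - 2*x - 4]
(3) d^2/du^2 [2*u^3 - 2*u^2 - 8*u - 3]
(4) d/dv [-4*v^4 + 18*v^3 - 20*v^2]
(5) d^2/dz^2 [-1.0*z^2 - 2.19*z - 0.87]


(1) = -1.5*r - 4.35
(2) = -6*x^2 + 14*x - 2
(3) = 12*u - 4
(4) = 2*v*(-8*v^2 + 27*v - 20)
(5) = -2.00000000000000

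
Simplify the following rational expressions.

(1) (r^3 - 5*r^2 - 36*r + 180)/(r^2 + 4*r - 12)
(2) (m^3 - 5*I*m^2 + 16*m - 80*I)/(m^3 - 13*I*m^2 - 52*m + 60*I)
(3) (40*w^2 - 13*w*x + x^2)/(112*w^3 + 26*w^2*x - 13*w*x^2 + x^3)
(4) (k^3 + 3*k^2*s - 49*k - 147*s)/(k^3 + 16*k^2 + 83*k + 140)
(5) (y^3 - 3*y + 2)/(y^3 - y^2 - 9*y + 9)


(1) = (r^2 - 11*r + 30)/(r - 2)
(2) = (m^2 + 16)/(m^2 - 8*I*m - 12)
(3) = (-5*w + x)/(-14*w^2 - 5*w*x + x^2)
(4) = (k^2 + 3*k*s - 7*k - 21*s)/(k^2 + 9*k + 20)
(5) = (y^2 + y - 2)/(y^2 - 9)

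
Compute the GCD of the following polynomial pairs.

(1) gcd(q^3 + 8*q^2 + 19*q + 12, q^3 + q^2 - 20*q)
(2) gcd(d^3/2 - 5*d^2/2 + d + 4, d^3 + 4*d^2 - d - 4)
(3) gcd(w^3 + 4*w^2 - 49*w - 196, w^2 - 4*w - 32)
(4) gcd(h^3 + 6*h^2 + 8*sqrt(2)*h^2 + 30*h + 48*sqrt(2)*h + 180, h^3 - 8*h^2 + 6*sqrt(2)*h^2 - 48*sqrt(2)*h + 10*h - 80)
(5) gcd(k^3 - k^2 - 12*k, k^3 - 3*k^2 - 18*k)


(1) = 1
(2) = d + 1
(3) = gcd((w - 7)*(w + 4)*(w + 7), (w - 8)*(w + 4)) = w + 4
(4) = h + 5*sqrt(2)
(5) = gcd(k*(k - 4)*(k + 3), k*(k - 6)*(k + 3)) = k^2 + 3*k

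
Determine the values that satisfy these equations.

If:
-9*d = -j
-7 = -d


Then:
d = 7
j = 63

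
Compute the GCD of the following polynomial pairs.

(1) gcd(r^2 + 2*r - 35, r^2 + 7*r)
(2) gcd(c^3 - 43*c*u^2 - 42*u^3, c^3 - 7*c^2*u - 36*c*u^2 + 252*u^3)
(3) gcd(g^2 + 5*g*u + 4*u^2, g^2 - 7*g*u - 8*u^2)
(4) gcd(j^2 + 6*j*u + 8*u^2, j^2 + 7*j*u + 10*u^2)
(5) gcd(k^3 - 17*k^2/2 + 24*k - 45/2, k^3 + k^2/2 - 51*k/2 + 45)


(1) = r + 7
(2) = -c^2 + c*u + 42*u^2
(3) = gcd((g + u)*(g + 4*u), (g - 8*u)*(g + u)) = g + u
(4) = j + 2*u
(5) = k^2 - 11*k/2 + 15/2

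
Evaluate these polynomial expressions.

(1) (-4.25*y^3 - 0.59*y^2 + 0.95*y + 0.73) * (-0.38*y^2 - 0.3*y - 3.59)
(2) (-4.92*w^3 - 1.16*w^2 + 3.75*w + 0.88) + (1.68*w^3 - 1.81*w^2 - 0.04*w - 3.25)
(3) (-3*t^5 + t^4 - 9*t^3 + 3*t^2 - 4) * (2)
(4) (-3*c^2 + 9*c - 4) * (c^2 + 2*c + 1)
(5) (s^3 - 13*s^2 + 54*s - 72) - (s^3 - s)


(1) = 1.615*y^5 + 1.4992*y^4 + 15.0735*y^3 + 1.5557*y^2 - 3.6295*y - 2.6207
(2) = -3.24*w^3 - 2.97*w^2 + 3.71*w - 2.37
(3) = -6*t^5 + 2*t^4 - 18*t^3 + 6*t^2 - 8
(4) = -3*c^4 + 3*c^3 + 11*c^2 + c - 4
(5) = -13*s^2 + 55*s - 72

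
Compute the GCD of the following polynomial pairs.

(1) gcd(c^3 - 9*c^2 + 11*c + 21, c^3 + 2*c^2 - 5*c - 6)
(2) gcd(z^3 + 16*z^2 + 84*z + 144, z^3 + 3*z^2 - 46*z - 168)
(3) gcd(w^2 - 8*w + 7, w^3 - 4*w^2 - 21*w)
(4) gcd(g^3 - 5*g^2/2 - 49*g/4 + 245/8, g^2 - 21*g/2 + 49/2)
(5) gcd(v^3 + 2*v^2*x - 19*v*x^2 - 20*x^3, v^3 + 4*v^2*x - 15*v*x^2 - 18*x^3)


(1) = c + 1
(2) = gcd((z + 4)*(z + 6)^2, (z - 7)*(z + 4)*(z + 6)) = z^2 + 10*z + 24
(3) = gcd((w - 7)*(w - 1), w*(w - 7)*(w + 3)) = w - 7
(4) = g - 7/2
(5) = gcd((v - 4*x)*(v + x)*(v + 5*x), (v - 3*x)*(v + x)*(v + 6*x)) = v + x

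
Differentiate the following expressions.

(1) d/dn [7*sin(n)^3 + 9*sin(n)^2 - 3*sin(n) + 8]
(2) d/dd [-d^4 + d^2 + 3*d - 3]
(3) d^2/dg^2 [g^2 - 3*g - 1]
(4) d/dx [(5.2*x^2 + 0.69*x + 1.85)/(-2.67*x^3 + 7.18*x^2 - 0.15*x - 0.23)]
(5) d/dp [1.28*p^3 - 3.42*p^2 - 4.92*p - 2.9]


(1) = 3*(7*sin(n)^2 + 6*sin(n) - 1)*cos(n)
(2) = -4*d^3 + 2*d + 3
(3) = 2
(4) = (13.884*x^4 + 3.6846*x^3 + 9.0843*x^2 - 28.958*x + 0.1188)/(7.1289*x^6 - 38.3412*x^5 + 52.3534*x^4 - 0.9258*x^3 - 3.2803*x^2 + 0.069*x + 0.0529)
(5) = 3.84*p^2 - 6.84*p - 4.92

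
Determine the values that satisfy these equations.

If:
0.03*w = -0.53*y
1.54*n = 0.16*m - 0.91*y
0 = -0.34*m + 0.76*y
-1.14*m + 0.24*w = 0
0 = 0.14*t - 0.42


Then:
m = 0.00
n = 0.00
t = 3.00
w = 0.00
y = 0.00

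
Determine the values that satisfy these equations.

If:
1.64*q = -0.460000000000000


Then:
q = -0.28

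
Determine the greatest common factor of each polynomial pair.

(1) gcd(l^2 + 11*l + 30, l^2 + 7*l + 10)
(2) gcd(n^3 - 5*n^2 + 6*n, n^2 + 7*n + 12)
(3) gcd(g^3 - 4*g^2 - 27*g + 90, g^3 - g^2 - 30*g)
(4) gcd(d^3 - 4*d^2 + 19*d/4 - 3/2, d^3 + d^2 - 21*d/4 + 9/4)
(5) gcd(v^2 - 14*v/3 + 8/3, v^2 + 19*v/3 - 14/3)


(1) = gcd((l + 5)*(l + 6), (l + 2)*(l + 5)) = l + 5
(2) = 1
(3) = gcd((g - 6)*(g - 3)*(g + 5), g*(g - 6)*(g + 5)) = g^2 - g - 30
(4) = d^2 - 2*d + 3/4
(5) = gcd((v - 4)*(v - 2/3), (v - 2/3)*(v + 7)) = v - 2/3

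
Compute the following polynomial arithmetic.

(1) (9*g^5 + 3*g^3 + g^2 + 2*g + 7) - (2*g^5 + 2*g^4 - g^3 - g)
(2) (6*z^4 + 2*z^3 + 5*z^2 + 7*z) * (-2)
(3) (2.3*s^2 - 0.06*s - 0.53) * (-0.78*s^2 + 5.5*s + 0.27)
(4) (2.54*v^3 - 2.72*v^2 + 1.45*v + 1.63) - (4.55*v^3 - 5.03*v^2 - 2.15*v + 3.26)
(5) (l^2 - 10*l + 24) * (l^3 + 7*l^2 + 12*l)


(1) = 7*g^5 - 2*g^4 + 4*g^3 + g^2 + 3*g + 7
(2) = -12*z^4 - 4*z^3 - 10*z^2 - 14*z
(3) = -1.794*s^4 + 12.6968*s^3 + 0.7044*s^2 - 2.9312*s - 0.1431
(4) = -2.01*v^3 + 2.31*v^2 + 3.6*v - 1.63
(5) = l^5 - 3*l^4 - 34*l^3 + 48*l^2 + 288*l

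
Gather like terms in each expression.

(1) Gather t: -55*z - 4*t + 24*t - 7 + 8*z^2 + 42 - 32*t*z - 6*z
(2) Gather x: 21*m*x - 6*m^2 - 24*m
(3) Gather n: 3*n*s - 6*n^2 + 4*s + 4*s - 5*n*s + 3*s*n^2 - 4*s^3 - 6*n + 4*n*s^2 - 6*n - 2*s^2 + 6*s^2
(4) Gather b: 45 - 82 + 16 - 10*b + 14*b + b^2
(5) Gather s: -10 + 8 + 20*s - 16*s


(1) = t*(20 - 32*z) + 8*z^2 - 61*z + 35
(2) = -6*m^2 + 21*m*x - 24*m
(3) = n^2*(3*s - 6) + n*(4*s^2 - 2*s - 12) - 4*s^3 + 4*s^2 + 8*s
(4) = b^2 + 4*b - 21
(5) = 4*s - 2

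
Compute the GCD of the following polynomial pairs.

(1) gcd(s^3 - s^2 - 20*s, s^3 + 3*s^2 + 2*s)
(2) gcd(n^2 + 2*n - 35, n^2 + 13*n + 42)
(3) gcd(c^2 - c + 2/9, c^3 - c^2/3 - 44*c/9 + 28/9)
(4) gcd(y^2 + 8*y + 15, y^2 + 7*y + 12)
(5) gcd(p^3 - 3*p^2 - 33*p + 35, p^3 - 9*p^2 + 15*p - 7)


(1) = gcd(s*(s - 5)*(s + 4), s*(s + 1)*(s + 2)) = s
(2) = n + 7
(3) = gcd((c - 2/3)*(c - 1/3), (c - 2)*(c - 2/3)*(c + 7/3)) = c - 2/3
(4) = y + 3
(5) = p^2 - 8*p + 7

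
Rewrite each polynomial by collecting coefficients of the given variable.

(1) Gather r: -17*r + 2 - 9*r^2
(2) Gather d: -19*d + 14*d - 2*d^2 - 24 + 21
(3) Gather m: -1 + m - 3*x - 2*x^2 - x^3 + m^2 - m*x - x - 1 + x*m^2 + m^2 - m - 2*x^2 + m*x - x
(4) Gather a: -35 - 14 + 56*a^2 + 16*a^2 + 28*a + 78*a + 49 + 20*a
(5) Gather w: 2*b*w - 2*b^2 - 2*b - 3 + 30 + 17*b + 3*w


(1) = -9*r^2 - 17*r + 2
(2) = -2*d^2 - 5*d - 3
(3) = m^2*(x + 2) - x^3 - 4*x^2 - 5*x - 2
(4) = 72*a^2 + 126*a
(5) = -2*b^2 + 15*b + w*(2*b + 3) + 27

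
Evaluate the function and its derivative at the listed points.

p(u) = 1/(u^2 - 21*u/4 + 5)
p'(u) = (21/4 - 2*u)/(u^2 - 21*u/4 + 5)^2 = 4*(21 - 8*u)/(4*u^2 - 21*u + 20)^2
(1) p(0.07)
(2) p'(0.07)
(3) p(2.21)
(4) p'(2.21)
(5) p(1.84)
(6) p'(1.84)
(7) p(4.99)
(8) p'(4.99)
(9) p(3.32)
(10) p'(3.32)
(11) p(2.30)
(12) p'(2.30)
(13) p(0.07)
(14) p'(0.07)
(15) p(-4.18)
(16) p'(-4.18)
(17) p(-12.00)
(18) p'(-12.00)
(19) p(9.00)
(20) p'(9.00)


(1) = 0.22
(2) = 0.24
(3) = -0.58
(4) = 0.28
(5) = -0.78
(6) = 0.97
(7) = 0.27
(8) = -0.35
(9) = -0.71
(10) = -0.70
(11) = -0.56
(12) = 0.20
(13) = 0.22
(14) = 0.24
(15) = 0.02
(16) = 0.01
(17) = 0.00
(18) = 0.00
(19) = 0.03
(20) = -0.01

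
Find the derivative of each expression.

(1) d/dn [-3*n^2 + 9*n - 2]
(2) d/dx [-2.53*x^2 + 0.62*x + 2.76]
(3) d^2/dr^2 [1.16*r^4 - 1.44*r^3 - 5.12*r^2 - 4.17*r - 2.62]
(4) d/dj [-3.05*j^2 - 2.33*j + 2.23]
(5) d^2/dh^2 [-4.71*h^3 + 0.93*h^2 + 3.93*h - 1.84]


(1) = 9 - 6*n
(2) = 0.62 - 5.06*x
(3) = 13.92*r^2 - 8.64*r - 10.24
(4) = -6.1*j - 2.33
(5) = 1.86 - 28.26*h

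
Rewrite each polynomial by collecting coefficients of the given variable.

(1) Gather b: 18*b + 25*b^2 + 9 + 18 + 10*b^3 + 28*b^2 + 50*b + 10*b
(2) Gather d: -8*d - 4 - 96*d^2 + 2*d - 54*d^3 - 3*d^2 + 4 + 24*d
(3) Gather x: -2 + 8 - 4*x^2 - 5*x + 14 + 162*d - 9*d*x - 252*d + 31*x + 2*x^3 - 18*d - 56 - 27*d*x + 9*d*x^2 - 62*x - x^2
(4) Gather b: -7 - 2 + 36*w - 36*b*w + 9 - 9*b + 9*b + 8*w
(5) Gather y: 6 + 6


(1) = 10*b^3 + 53*b^2 + 78*b + 27
(2) = -54*d^3 - 99*d^2 + 18*d
(3) = -108*d + 2*x^3 + x^2*(9*d - 5) + x*(-36*d - 36) - 36
(4) = -36*b*w + 44*w
(5) = 12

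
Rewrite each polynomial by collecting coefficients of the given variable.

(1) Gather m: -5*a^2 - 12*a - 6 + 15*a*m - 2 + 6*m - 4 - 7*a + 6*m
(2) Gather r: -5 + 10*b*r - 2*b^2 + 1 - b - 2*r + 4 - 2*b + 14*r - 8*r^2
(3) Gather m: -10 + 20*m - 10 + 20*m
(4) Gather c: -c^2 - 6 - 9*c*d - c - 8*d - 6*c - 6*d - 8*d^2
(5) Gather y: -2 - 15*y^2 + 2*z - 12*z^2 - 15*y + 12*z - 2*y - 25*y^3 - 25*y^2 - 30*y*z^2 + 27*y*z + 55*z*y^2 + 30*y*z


(1) = -5*a^2 - 19*a + m*(15*a + 12) - 12
(2) = -2*b^2 - 3*b - 8*r^2 + r*(10*b + 12)
(3) = 40*m - 20
(4) = -c^2 + c*(-9*d - 7) - 8*d^2 - 14*d - 6
(5) = -25*y^3 + y^2*(55*z - 40) + y*(-30*z^2 + 57*z - 17) - 12*z^2 + 14*z - 2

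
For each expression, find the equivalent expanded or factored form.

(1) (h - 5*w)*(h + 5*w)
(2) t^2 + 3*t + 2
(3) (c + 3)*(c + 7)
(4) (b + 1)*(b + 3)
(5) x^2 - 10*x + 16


(1) = h^2 - 25*w^2
(2) = (t + 1)*(t + 2)
(3) = c^2 + 10*c + 21
(4) = b^2 + 4*b + 3
(5) = (x - 8)*(x - 2)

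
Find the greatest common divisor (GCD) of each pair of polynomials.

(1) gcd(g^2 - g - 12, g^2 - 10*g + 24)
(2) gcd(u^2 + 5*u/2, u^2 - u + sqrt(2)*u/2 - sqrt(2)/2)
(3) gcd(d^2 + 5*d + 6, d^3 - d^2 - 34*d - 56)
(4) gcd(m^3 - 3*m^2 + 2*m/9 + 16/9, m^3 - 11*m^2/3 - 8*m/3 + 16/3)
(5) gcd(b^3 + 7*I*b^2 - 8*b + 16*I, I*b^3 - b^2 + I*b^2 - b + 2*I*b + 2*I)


(1) = g - 4
(2) = gcd(u*(u + 5/2), (u - 1)*(u + sqrt(2)/2)) = 1
(3) = gcd((d + 2)*(d + 3), (d - 7)*(d + 2)*(d + 4)) = d + 2
(4) = m - 1
(5) = gcd((b - I)*(b + 4*I)^2, (b + 1)*(b + 2*I)*(I*b + 1)) = b - I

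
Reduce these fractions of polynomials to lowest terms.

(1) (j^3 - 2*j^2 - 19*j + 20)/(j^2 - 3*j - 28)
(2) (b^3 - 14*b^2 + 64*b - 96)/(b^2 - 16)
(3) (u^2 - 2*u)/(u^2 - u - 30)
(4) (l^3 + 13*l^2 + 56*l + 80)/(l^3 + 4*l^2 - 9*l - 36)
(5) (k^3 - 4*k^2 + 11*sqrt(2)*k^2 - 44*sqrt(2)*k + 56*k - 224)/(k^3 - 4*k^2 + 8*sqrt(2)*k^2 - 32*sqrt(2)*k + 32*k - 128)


(1) = (j^2 - 6*j + 5)/(j - 7)
(2) = (b^2 - 10*b + 24)/(b + 4)
(3) = (u^2 - 2*u)/(u^2 - u - 30)
(4) = (l^2 + 9*l + 20)/(l^2 - 9)
(5) = (k + 7*sqrt(2))/(k + 4*sqrt(2))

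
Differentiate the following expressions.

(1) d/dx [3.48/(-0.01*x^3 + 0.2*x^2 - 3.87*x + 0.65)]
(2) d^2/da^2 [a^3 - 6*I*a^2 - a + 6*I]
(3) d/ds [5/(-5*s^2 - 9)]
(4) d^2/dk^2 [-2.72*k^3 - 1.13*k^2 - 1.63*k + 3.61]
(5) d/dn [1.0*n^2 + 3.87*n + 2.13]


(1) = (0.1044*x^2 - 1.392*x + 13.4676)/(0.01*x^3 - 0.2*x^2 + 3.87*x - 0.65)^2
(2) = 6*a - 12*I
(3) = 50*s/(5*s^2 + 9)^2
(4) = -16.32*k - 2.26
(5) = 2.0*n + 3.87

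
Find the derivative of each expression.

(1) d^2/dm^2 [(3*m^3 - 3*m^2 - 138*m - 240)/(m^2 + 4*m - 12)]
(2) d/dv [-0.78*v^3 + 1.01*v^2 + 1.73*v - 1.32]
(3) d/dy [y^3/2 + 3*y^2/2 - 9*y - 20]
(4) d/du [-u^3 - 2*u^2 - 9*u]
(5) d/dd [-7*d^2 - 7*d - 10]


(1) = 84*(-m^3 - 30*m^2 - 156*m - 328)/(m^6 + 12*m^5 + 12*m^4 - 224*m^3 - 144*m^2 + 1728*m - 1728)
(2) = -2.34*v^2 + 2.02*v + 1.73
(3) = 3*y^2/2 + 3*y - 9
(4) = -3*u^2 - 4*u - 9
(5) = -14*d - 7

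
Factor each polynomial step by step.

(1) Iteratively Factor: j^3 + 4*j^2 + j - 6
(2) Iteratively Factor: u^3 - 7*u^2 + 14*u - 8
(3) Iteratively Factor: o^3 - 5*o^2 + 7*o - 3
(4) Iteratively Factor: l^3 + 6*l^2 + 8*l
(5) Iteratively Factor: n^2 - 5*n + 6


(1) = (j + 2)*(j^2 + 2*j - 3) = (j - 1)*(j + 2)*(j + 3)
(2) = (u - 4)*(u^2 - 3*u + 2) = (u - 4)*(u - 2)*(u - 1)
(3) = (o - 1)*(o^2 - 4*o + 3) = (o - 3)*(o - 1)*(o - 1)
(4) = (l + 4)*(l^2 + 2*l) = (l + 2)*(l + 4)*(l)
(5) = (n - 3)*(n - 2)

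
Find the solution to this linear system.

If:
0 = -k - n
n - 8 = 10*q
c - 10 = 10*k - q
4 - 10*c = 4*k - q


Then:
c = 766/1051
k = -1048/1051
n = 1048/1051
q = -736/1051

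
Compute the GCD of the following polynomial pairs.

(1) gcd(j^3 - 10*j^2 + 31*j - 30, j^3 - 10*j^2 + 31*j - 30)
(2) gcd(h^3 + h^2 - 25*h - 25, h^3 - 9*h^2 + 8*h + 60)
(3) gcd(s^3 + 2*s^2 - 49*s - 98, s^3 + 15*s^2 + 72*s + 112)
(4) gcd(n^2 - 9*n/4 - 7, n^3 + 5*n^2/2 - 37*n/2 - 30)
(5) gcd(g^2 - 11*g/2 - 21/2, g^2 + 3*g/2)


(1) = j^3 - 10*j^2 + 31*j - 30
(2) = h - 5
(3) = s + 7
(4) = gcd((n - 4)*(n + 7/4), (n - 4)*(n + 3/2)*(n + 5)) = n - 4
(5) = g + 3/2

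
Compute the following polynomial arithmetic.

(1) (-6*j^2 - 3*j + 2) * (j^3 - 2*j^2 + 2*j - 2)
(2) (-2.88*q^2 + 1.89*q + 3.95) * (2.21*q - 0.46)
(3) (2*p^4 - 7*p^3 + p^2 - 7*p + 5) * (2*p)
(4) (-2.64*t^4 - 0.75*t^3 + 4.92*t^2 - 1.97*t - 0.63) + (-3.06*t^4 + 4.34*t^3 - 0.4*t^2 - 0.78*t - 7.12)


(1) = -6*j^5 + 9*j^4 - 4*j^3 + 2*j^2 + 10*j - 4
(2) = -6.3648*q^3 + 5.5017*q^2 + 7.8601*q - 1.817
(3) = 4*p^5 - 14*p^4 + 2*p^3 - 14*p^2 + 10*p
(4) = -5.7*t^4 + 3.59*t^3 + 4.52*t^2 - 2.75*t - 7.75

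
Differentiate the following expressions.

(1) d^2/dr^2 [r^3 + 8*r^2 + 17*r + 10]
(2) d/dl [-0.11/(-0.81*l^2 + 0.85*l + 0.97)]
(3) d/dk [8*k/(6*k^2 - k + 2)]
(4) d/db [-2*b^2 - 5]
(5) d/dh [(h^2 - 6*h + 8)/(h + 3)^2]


(1) = 6*r + 16
(2) = (0.0935 - 0.1782*l)/(-0.81*l^2 + 0.85*l + 0.97)^2
(3) = 16*(1 - 3*k^2)/(36*k^4 - 12*k^3 + 25*k^2 - 4*k + 4)
(4) = -4*b
(5) = 2*(6*h - 17)/(h^3 + 9*h^2 + 27*h + 27)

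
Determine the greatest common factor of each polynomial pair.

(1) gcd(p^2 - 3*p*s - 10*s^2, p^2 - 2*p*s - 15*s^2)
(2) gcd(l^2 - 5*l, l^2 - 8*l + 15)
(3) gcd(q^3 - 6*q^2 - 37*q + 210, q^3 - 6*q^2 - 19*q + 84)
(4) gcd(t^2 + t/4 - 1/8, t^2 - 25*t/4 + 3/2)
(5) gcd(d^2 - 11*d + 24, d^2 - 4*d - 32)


(1) = gcd((p - 5*s)*(p + 2*s), (p - 5*s)*(p + 3*s)) = p - 5*s
(2) = gcd(l*(l - 5), (l - 5)*(l - 3)) = l - 5
(3) = q - 7
(4) = gcd((t - 1/4)*(t + 1/2), (t - 6)*(t - 1/4)) = t - 1/4
(5) = d - 8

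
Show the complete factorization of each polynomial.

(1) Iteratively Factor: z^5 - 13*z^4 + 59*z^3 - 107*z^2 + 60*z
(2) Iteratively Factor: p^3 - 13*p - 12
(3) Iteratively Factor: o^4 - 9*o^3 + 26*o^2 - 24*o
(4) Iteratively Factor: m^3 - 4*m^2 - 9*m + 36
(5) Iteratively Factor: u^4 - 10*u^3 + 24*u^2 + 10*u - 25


(1) = (z)*(z^4 - 13*z^3 + 59*z^2 - 107*z + 60) = z*(z - 5)*(z^3 - 8*z^2 + 19*z - 12) = z*(z - 5)*(z - 3)*(z^2 - 5*z + 4) = z*(z - 5)*(z - 3)*(z - 1)*(z - 4)
(2) = (p + 3)*(p^2 - 3*p - 4) = (p - 4)*(p + 3)*(p + 1)
(3) = (o - 3)*(o^3 - 6*o^2 + 8*o) = o*(o - 3)*(o^2 - 6*o + 8) = o*(o - 3)*(o - 2)*(o - 4)
(4) = (m - 4)*(m^2 - 9) = (m - 4)*(m - 3)*(m + 3)
(5) = (u - 5)*(u^3 - 5*u^2 - u + 5) = (u - 5)*(u - 1)*(u^2 - 4*u - 5) = (u - 5)^2*(u - 1)*(u + 1)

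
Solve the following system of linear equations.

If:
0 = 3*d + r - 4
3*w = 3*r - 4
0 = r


Then:
d = 4/3
r = 0
w = -4/3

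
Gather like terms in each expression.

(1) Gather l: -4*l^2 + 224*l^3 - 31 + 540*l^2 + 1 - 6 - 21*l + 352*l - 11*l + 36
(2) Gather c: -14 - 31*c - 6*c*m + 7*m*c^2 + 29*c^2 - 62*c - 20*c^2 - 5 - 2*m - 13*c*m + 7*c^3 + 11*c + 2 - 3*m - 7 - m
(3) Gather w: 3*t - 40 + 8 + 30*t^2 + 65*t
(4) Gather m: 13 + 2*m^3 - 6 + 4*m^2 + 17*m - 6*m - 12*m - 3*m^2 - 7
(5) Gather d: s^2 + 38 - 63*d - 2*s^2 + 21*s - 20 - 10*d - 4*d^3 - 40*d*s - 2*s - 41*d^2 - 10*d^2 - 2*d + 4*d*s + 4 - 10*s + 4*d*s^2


(1) = 224*l^3 + 536*l^2 + 320*l
(2) = 7*c^3 + c^2*(7*m + 9) + c*(-19*m - 82) - 6*m - 24
(3) = 30*t^2 + 68*t - 32
(4) = 2*m^3 + m^2 - m
(5) = -4*d^3 - 51*d^2 + d*(4*s^2 - 36*s - 75) - s^2 + 9*s + 22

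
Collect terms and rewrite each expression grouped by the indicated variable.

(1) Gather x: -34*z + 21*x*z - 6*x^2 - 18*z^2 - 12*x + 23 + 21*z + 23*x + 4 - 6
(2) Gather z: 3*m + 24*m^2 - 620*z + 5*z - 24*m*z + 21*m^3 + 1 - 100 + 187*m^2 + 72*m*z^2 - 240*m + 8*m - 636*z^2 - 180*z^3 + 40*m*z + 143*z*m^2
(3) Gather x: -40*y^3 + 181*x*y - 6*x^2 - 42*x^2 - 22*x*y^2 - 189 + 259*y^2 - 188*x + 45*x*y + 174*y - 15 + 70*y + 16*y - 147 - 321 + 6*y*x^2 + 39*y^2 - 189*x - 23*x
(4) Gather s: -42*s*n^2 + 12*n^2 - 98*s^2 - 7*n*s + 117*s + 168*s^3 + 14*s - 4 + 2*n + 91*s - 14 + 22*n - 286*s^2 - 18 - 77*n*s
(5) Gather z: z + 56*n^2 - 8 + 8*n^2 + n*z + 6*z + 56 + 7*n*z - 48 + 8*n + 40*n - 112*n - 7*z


(1) = -6*x^2 + x*(21*z + 11) - 18*z^2 - 13*z + 21
(2) = 21*m^3 + 211*m^2 - 229*m - 180*z^3 + z^2*(72*m - 636) + z*(143*m^2 + 16*m - 615) - 99
(3) = x^2*(6*y - 48) + x*(-22*y^2 + 226*y - 400) - 40*y^3 + 298*y^2 + 260*y - 672
(4) = 12*n^2 + 24*n + 168*s^3 - 384*s^2 + s*(-42*n^2 - 84*n + 222) - 36
(5) = 64*n^2 + 8*n*z - 64*n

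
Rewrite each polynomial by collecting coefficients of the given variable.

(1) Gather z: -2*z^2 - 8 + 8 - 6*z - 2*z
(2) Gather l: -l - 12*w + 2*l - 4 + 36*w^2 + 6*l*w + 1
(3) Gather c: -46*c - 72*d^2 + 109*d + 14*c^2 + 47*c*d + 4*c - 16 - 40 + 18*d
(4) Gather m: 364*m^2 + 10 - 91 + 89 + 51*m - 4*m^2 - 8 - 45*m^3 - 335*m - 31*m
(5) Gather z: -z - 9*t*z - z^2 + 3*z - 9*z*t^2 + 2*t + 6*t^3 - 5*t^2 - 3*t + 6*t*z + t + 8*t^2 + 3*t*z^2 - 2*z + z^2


(1) = -2*z^2 - 8*z
(2) = l*(6*w + 1) + 36*w^2 - 12*w - 3
(3) = 14*c^2 + c*(47*d - 42) - 72*d^2 + 127*d - 56
(4) = -45*m^3 + 360*m^2 - 315*m
(5) = 6*t^3 + 3*t^2 + 3*t*z^2 + z*(-9*t^2 - 3*t)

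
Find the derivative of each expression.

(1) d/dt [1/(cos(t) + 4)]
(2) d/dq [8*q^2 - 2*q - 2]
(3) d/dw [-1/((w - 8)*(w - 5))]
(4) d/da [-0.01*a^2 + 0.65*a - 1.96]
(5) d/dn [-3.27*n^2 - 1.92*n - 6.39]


(1) = sin(t)/(cos(t) + 4)^2
(2) = 16*q - 2
(3) = (2*w - 13)/((w - 8)^2*(w - 5)^2)
(4) = 0.65 - 0.02*a
(5) = -6.54*n - 1.92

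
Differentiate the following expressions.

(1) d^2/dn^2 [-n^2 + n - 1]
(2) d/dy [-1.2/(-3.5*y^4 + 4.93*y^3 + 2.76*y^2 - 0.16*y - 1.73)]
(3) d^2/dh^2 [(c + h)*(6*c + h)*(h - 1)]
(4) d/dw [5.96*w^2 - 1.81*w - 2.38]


(1) = -2
(2) = (-16.8*y^3 + 17.748*y^2 + 6.624*y - 0.192)/(3.5*y^4 - 4.93*y^3 - 2.76*y^2 + 0.16*y + 1.73)^2
(3) = 14*c + 6*h - 2
(4) = 11.92*w - 1.81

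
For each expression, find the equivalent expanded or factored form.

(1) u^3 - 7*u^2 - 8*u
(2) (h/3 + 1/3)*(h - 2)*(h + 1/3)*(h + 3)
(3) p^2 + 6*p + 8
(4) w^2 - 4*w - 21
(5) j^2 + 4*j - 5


(1) = u*(u - 8)*(u + 1)
(2) = h^4/3 + 7*h^3/9 - 13*h^2/9 - 23*h/9 - 2/3
(3) = (p + 2)*(p + 4)
(4) = (w - 7)*(w + 3)
(5) = (j - 1)*(j + 5)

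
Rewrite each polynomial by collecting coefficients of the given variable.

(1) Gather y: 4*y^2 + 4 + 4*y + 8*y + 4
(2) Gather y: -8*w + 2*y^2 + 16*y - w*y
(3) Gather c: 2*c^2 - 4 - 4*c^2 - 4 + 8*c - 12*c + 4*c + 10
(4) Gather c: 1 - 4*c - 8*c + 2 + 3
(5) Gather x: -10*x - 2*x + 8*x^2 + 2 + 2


(1) = 4*y^2 + 12*y + 8
(2) = -8*w + 2*y^2 + y*(16 - w)
(3) = 2 - 2*c^2
(4) = 6 - 12*c
(5) = 8*x^2 - 12*x + 4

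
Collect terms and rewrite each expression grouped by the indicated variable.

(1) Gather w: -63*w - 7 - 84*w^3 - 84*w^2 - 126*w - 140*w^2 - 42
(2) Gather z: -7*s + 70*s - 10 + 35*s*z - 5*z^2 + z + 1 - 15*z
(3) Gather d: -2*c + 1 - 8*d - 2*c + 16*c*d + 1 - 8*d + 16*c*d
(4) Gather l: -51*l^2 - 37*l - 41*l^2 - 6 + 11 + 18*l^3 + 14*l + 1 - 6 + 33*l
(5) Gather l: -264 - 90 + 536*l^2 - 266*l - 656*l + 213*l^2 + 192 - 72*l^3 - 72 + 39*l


(1) = -84*w^3 - 224*w^2 - 189*w - 49
(2) = 63*s - 5*z^2 + z*(35*s - 14) - 9
(3) = -4*c + d*(32*c - 16) + 2
(4) = 18*l^3 - 92*l^2 + 10*l
(5) = -72*l^3 + 749*l^2 - 883*l - 234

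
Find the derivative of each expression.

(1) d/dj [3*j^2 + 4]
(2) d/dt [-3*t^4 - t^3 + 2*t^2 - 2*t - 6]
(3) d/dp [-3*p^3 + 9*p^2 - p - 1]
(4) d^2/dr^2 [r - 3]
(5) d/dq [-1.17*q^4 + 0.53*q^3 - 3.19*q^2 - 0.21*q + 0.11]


(1) = 6*j
(2) = -12*t^3 - 3*t^2 + 4*t - 2
(3) = -9*p^2 + 18*p - 1
(4) = 0
(5) = -4.68*q^3 + 1.59*q^2 - 6.38*q - 0.21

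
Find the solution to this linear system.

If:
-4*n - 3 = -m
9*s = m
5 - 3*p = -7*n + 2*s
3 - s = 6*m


Then:
m = 27/55
n = -69/110
p = 1/6
s = 3/55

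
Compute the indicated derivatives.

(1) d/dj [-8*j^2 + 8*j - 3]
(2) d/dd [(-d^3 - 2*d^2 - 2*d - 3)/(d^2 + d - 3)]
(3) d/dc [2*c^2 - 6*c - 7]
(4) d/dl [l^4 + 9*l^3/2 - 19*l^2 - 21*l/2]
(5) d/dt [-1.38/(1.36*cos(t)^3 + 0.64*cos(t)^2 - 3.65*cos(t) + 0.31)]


(1) = 8 - 16*j
(2) = (-d^4 - 2*d^3 + 9*d^2 + 18*d + 9)/(d^4 + 2*d^3 - 5*d^2 - 6*d + 9)
(3) = 4*c - 6
(4) = 4*l^3 + 27*l^2/2 - 38*l - 21/2
(5) = (-5.6304*cos(t)^2 - 1.7664*cos(t) + 5.037)*sin(t)/(1.36*cos(t)^3 + 0.64*cos(t)^2 - 3.65*cos(t) + 0.31)^2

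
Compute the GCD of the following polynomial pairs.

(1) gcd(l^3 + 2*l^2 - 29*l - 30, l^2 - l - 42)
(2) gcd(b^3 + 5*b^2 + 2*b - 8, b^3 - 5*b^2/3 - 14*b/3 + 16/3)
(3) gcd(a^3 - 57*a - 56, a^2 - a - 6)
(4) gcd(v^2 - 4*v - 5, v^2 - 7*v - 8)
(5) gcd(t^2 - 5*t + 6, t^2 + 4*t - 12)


(1) = gcd((l - 5)*(l + 1)*(l + 6), (l - 7)*(l + 6)) = l + 6
(2) = gcd((b - 1)*(b + 2)*(b + 4), (b - 8/3)*(b - 1)*(b + 2)) = b^2 + b - 2
(3) = 1
(4) = gcd((v - 5)*(v + 1), (v - 8)*(v + 1)) = v + 1
(5) = gcd((t - 3)*(t - 2), (t - 2)*(t + 6)) = t - 2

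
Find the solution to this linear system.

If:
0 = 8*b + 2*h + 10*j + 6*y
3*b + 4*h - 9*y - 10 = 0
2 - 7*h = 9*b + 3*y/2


Then:
b = -23*y/5 - 62/15
h = 57*y/10 + 28/5
j = 97*y/50 + 164/75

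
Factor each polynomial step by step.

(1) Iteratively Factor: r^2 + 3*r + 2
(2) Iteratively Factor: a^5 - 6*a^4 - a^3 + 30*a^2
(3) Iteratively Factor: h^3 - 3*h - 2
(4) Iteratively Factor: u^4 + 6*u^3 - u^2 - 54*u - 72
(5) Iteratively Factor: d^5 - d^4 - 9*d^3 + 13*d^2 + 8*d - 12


(1) = (r + 2)*(r + 1)
(2) = (a)*(a^4 - 6*a^3 - a^2 + 30*a) = a*(a + 2)*(a^3 - 8*a^2 + 15*a) = a*(a - 3)*(a + 2)*(a^2 - 5*a) = a^2*(a - 3)*(a + 2)*(a - 5)
(3) = (h - 2)*(h^2 + 2*h + 1) = (h - 2)*(h + 1)*(h + 1)
(4) = (u + 2)*(u^3 + 4*u^2 - 9*u - 36) = (u + 2)*(u + 3)*(u^2 + u - 12) = (u + 2)*(u + 3)*(u + 4)*(u - 3)
(5) = (d - 2)*(d^4 + d^3 - 7*d^2 - d + 6) = (d - 2)*(d + 3)*(d^3 - 2*d^2 - d + 2) = (d - 2)*(d + 1)*(d + 3)*(d^2 - 3*d + 2) = (d - 2)*(d - 1)*(d + 1)*(d + 3)*(d - 2)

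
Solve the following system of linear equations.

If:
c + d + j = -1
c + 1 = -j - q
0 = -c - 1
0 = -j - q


Then:
c = -1
d = q
j = -q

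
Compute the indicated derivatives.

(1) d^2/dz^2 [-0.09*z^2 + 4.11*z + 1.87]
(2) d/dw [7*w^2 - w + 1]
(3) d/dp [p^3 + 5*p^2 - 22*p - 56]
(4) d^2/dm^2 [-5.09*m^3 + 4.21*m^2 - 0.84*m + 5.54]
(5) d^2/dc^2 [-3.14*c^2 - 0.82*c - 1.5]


(1) = -0.180000000000000
(2) = 14*w - 1
(3) = 3*p^2 + 10*p - 22
(4) = 8.42 - 30.54*m
(5) = -6.28000000000000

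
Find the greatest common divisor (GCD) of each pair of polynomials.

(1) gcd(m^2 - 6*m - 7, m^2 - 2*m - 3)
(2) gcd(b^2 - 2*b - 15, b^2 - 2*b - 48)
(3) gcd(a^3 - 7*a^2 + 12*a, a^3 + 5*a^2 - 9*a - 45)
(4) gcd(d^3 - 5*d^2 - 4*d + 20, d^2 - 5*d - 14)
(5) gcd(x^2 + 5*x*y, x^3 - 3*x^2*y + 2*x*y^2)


(1) = m + 1
(2) = gcd((b - 5)*(b + 3), (b - 8)*(b + 6)) = 1
(3) = gcd(a*(a - 4)*(a - 3), (a - 3)*(a + 3)*(a + 5)) = a - 3
(4) = d + 2
(5) = gcd(x*(x + 5*y), x*(x - 2*y)*(x - y)) = x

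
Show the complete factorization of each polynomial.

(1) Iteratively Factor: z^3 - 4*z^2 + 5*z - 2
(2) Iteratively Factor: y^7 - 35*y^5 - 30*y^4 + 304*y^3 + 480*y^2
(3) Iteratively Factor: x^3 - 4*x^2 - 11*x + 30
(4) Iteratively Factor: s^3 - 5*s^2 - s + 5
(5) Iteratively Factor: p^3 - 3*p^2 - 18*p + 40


(1) = (z - 1)*(z^2 - 3*z + 2) = (z - 1)^2*(z - 2)
(2) = (y - 5)*(y^6 + 5*y^5 - 10*y^4 - 80*y^3 - 96*y^2) = (y - 5)*(y + 3)*(y^5 + 2*y^4 - 16*y^3 - 32*y^2) = y*(y - 5)*(y + 3)*(y^4 + 2*y^3 - 16*y^2 - 32*y) = y*(y - 5)*(y - 4)*(y + 3)*(y^3 + 6*y^2 + 8*y) = y^2*(y - 5)*(y - 4)*(y + 3)*(y^2 + 6*y + 8) = y^2*(y - 5)*(y - 4)*(y + 3)*(y + 4)*(y + 2)
(3) = (x - 5)*(x^2 + x - 6) = (x - 5)*(x + 3)*(x - 2)
(4) = (s + 1)*(s^2 - 6*s + 5) = (s - 1)*(s + 1)*(s - 5)
(5) = (p - 5)*(p^2 + 2*p - 8) = (p - 5)*(p + 4)*(p - 2)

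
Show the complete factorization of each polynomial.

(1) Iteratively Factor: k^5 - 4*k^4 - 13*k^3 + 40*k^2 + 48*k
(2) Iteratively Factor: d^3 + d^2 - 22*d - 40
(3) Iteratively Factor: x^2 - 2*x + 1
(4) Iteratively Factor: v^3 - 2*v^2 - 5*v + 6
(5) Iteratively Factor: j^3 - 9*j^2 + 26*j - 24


(1) = (k - 4)*(k^4 - 13*k^2 - 12*k) = (k - 4)*(k + 3)*(k^3 - 3*k^2 - 4*k) = k*(k - 4)*(k + 3)*(k^2 - 3*k - 4) = k*(k - 4)^2*(k + 3)*(k + 1)
(2) = (d + 4)*(d^2 - 3*d - 10) = (d + 2)*(d + 4)*(d - 5)
(3) = (x - 1)*(x - 1)
(4) = (v - 3)*(v^2 + v - 2) = (v - 3)*(v - 1)*(v + 2)
(5) = (j - 4)*(j^2 - 5*j + 6) = (j - 4)*(j - 3)*(j - 2)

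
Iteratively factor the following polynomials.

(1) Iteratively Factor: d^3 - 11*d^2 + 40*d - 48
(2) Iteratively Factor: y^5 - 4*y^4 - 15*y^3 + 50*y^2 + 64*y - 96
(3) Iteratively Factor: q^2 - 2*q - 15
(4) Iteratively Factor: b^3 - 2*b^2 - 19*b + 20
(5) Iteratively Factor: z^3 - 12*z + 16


(1) = (d - 4)*(d^2 - 7*d + 12) = (d - 4)*(d - 3)*(d - 4)
(2) = (y - 1)*(y^4 - 3*y^3 - 18*y^2 + 32*y + 96) = (y - 1)*(y + 3)*(y^3 - 6*y^2 + 32) = (y - 1)*(y + 2)*(y + 3)*(y^2 - 8*y + 16) = (y - 4)*(y - 1)*(y + 2)*(y + 3)*(y - 4)
(3) = (q - 5)*(q + 3)
(4) = (b - 1)*(b^2 - b - 20) = (b - 5)*(b - 1)*(b + 4)
(5) = (z + 4)*(z^2 - 4*z + 4) = (z - 2)*(z + 4)*(z - 2)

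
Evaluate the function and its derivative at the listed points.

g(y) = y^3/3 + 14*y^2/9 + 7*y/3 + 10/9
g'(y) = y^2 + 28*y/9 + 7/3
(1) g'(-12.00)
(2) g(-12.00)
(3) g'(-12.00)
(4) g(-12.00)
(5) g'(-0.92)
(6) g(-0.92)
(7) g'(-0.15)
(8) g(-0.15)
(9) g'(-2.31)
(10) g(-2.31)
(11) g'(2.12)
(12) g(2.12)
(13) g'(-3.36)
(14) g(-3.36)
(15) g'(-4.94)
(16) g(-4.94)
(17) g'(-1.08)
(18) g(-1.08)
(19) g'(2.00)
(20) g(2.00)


(1) = 109.00
(2) = -378.89
(3) = 109.00
(4) = -378.89
(5) = 0.32
(6) = 0.02
(7) = 1.89
(8) = 0.79
(9) = 0.48
(10) = -0.09
(11) = 13.42
(12) = 16.23
(13) = 3.17
(14) = -1.81
(15) = 11.37
(16) = -12.64
(17) = 0.14
(18) = -0.01
(19) = 12.56
(20) = 14.67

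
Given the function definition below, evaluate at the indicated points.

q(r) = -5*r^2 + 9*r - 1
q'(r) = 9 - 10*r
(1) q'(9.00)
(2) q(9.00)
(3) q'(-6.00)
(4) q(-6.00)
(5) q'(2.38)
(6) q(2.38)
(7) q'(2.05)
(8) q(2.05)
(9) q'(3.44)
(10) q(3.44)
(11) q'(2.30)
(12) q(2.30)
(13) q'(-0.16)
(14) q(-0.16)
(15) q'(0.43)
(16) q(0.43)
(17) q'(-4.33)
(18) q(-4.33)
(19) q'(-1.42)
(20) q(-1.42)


(1) = -81.00
(2) = -325.00
(3) = 69.00
(4) = -235.00
(5) = -14.80
(6) = -7.90
(7) = -11.50
(8) = -3.56
(9) = -25.40
(10) = -29.21
(11) = -14.00
(12) = -6.75
(13) = 10.60
(14) = -2.57
(15) = 4.70
(16) = 1.95
(17) = 52.30
(18) = -133.71
(19) = 23.20
(20) = -23.86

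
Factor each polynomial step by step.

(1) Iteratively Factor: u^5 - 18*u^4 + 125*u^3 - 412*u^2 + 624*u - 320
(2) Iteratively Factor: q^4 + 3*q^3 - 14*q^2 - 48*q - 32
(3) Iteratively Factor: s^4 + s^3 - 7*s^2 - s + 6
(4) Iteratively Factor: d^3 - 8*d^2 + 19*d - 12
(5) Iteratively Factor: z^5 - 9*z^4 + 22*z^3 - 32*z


(1) = (u - 4)*(u^4 - 14*u^3 + 69*u^2 - 136*u + 80) = (u - 4)^2*(u^3 - 10*u^2 + 29*u - 20) = (u - 4)^2*(u - 1)*(u^2 - 9*u + 20) = (u - 4)^3*(u - 1)*(u - 5)
(2) = (q - 4)*(q^3 + 7*q^2 + 14*q + 8) = (q - 4)*(q + 4)*(q^2 + 3*q + 2) = (q - 4)*(q + 2)*(q + 4)*(q + 1)
(3) = (s - 1)*(s^3 + 2*s^2 - 5*s - 6) = (s - 1)*(s + 1)*(s^2 + s - 6) = (s - 1)*(s + 1)*(s + 3)*(s - 2)
(4) = (d - 1)*(d^2 - 7*d + 12) = (d - 4)*(d - 1)*(d - 3)
(5) = (z)*(z^4 - 9*z^3 + 22*z^2 - 32) = z*(z - 2)*(z^3 - 7*z^2 + 8*z + 16) = z*(z - 4)*(z - 2)*(z^2 - 3*z - 4) = z*(z - 4)^2*(z - 2)*(z + 1)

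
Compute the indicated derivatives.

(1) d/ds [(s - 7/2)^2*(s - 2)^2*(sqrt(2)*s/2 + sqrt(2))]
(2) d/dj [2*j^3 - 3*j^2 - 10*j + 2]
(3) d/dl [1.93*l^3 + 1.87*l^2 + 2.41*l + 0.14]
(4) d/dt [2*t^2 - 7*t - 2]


(1) = sqrt(2)*(20*s^4 - 144*s^3 + 267*s^2 + 92*s - 420)/8
(2) = 6*j^2 - 6*j - 10
(3) = 5.79*l^2 + 3.74*l + 2.41
(4) = 4*t - 7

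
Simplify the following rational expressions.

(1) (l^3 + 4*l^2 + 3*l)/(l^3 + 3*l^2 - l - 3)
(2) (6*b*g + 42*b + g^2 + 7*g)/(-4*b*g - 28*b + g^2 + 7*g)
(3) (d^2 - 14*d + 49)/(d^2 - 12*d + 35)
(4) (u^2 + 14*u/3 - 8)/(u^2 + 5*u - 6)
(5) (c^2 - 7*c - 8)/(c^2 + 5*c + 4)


(1) = l/(l - 1)
(2) = (-6*b - g)/(4*b - g)
(3) = (d - 7)/(d - 5)
(4) = (3*u - 4)/(3*u - 3)
(5) = (c - 8)/(c + 4)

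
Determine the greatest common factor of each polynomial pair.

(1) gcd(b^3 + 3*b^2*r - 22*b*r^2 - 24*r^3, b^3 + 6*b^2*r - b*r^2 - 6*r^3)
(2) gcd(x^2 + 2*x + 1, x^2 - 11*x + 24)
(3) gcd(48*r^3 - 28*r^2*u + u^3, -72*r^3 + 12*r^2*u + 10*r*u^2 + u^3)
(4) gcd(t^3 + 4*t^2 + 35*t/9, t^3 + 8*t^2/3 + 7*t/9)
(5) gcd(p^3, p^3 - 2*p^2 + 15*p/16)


(1) = gcd((b - 4*r)*(b + r)*(b + 6*r), (b - r)*(b + r)*(b + 6*r)) = b^2 + 7*b*r + 6*r^2
(2) = 1
(3) = 12*r^2 - 4*r*u - u^2
(4) = t^2 + 7*t/3
(5) = p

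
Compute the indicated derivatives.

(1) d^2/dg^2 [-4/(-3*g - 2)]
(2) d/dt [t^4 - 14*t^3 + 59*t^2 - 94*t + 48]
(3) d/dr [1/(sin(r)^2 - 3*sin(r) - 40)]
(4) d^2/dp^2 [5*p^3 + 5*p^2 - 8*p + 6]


(1) = 72/(3*g + 2)^3
(2) = 4*t^3 - 42*t^2 + 118*t - 94
(3) = (3 - 2*sin(r))*cos(r)/((sin(r) - 8)^2*(sin(r) + 5)^2)
(4) = 30*p + 10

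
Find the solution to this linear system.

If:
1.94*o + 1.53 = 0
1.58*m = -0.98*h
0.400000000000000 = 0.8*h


Then:
h = 0.50
m = -0.31
o = -0.79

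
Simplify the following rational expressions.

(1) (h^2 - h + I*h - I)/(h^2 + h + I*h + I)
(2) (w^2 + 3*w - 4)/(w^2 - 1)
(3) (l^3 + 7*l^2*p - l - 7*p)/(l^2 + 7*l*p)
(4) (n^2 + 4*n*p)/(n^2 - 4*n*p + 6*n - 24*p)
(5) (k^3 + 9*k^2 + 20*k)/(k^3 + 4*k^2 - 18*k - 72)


(1) = (h - 1)/(h + 1)
(2) = (w + 4)/(w + 1)
(3) = (l^2 - 1)/l
(4) = (-n^2 - 4*n*p)/(-n^2 + 4*n*p - 6*n + 24*p)
(5) = (k^2 + 5*k)/(k^2 - 18)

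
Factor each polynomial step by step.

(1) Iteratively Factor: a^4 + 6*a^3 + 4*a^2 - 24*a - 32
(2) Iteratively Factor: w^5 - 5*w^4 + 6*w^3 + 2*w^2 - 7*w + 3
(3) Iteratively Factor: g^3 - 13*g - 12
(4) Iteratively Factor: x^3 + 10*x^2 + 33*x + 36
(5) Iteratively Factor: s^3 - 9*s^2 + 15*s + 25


(1) = (a - 2)*(a^3 + 8*a^2 + 20*a + 16) = (a - 2)*(a + 4)*(a^2 + 4*a + 4) = (a - 2)*(a + 2)*(a + 4)*(a + 2)
(2) = (w - 3)*(w^4 - 2*w^3 + 2*w - 1) = (w - 3)*(w - 1)*(w^3 - w^2 - w + 1) = (w - 3)*(w - 1)^2*(w^2 - 1) = (w - 3)*(w - 1)^3*(w + 1)
(3) = (g - 4)*(g^2 + 4*g + 3) = (g - 4)*(g + 1)*(g + 3)
(4) = (x + 3)*(x^2 + 7*x + 12) = (x + 3)*(x + 4)*(x + 3)
(5) = (s - 5)*(s^2 - 4*s - 5) = (s - 5)^2*(s + 1)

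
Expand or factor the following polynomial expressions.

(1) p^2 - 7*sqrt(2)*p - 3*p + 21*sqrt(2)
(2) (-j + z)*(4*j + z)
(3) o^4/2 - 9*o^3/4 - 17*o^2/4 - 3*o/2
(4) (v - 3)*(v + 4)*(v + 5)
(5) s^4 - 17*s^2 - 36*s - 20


(1) = (p - 3)*(p - 7*sqrt(2))
(2) = -4*j^2 + 3*j*z + z^2
(3) = o*(o/2 + 1/2)*(o - 6)*(o + 1/2)
(4) = v^3 + 6*v^2 - 7*v - 60
(5) = (s - 5)*(s + 1)*(s + 2)^2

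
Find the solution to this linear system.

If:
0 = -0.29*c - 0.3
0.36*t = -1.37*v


Then:
c = -1.03
t = -3.80555555555556*v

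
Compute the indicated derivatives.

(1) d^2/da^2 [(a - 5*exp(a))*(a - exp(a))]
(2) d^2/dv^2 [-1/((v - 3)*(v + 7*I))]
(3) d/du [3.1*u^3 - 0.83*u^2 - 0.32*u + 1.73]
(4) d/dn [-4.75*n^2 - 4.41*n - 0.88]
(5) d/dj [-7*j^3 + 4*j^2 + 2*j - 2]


(1) = -6*a*exp(a) + 20*exp(2*a) - 12*exp(a) + 2
(2) = 2*(-(v - 3)^2 - (v - 3)*(v + 7*I) - (v + 7*I)^2)/((v - 3)^3*(v + 7*I)^3)
(3) = 9.3*u^2 - 1.66*u - 0.32
(4) = -9.5*n - 4.41
(5) = -21*j^2 + 8*j + 2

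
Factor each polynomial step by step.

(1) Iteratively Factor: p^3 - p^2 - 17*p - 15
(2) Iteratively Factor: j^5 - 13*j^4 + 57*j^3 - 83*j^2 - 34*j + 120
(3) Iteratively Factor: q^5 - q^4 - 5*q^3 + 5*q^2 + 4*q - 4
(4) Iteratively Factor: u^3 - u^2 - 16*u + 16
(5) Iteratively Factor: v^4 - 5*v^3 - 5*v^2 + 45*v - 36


(1) = (p + 3)*(p^2 - 4*p - 5) = (p - 5)*(p + 3)*(p + 1)
(2) = (j + 1)*(j^4 - 14*j^3 + 71*j^2 - 154*j + 120) = (j - 2)*(j + 1)*(j^3 - 12*j^2 + 47*j - 60) = (j - 5)*(j - 2)*(j + 1)*(j^2 - 7*j + 12) = (j - 5)*(j - 3)*(j - 2)*(j + 1)*(j - 4)
(3) = (q - 1)*(q^4 - 5*q^2 + 4) = (q - 1)^2*(q^3 + q^2 - 4*q - 4) = (q - 1)^2*(q + 1)*(q^2 - 4) = (q - 1)^2*(q + 1)*(q + 2)*(q - 2)
(4) = (u - 4)*(u^2 + 3*u - 4) = (u - 4)*(u + 4)*(u - 1)
(5) = (v + 3)*(v^3 - 8*v^2 + 19*v - 12) = (v - 1)*(v + 3)*(v^2 - 7*v + 12) = (v - 3)*(v - 1)*(v + 3)*(v - 4)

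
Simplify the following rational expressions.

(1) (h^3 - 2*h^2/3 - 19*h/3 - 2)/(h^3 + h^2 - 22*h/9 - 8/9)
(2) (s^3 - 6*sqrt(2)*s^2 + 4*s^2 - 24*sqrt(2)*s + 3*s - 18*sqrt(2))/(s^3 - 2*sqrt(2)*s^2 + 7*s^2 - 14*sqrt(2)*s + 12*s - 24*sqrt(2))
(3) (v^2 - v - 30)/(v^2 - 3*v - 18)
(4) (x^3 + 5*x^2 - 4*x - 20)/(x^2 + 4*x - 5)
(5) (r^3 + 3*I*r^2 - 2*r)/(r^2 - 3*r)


(1) = (3*h - 9)/(3*h - 4)
(2) = (s^2 + s*(1 - 6*sqrt(2)) - 6*sqrt(2))/(s^2 + s*(4 - 2*sqrt(2)) - 8*sqrt(2))
(3) = (v + 5)/(v + 3)
(4) = (x^2 - 4)/(x - 1)
(5) = (r^2 + 3*I*r - 2)/(r - 3)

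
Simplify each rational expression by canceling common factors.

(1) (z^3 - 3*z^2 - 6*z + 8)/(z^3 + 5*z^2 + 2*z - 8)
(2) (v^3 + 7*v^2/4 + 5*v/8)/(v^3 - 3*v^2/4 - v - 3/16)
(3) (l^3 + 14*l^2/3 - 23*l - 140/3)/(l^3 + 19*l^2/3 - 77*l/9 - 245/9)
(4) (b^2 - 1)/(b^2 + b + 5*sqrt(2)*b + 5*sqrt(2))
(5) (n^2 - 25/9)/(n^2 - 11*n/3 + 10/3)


(1) = (z - 4)/(z + 4)
(2) = (8*v^2 + 10*v)/(8*v^2 - 10*v - 3)
(3) = (3*l - 12)/(3*l - 7)
(4) = (b - 1)/(b + 5*sqrt(2))
(5) = (3*n + 5)/(3*n - 6)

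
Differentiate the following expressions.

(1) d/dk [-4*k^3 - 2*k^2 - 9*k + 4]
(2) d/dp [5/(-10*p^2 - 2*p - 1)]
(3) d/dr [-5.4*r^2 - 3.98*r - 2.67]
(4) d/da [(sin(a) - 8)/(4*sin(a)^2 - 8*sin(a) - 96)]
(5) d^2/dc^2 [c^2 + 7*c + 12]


(1) = -12*k^2 - 4*k - 9
(2) = 10*(10*p + 1)/(10*p^2 + 2*p + 1)^2
(3) = -10.8*r - 3.98
(4) = (16*sin(a) + cos(a)^2 - 41)*cos(a)/(4*(sin(a) - 6)^2*(sin(a) + 4)^2)
(5) = 2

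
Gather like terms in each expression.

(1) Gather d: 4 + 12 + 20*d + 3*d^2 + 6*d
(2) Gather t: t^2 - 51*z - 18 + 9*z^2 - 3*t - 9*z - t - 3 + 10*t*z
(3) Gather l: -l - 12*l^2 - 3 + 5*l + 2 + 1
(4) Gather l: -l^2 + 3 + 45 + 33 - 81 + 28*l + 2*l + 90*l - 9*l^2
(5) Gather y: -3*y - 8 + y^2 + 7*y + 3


(1) = 3*d^2 + 26*d + 16
(2) = t^2 + t*(10*z - 4) + 9*z^2 - 60*z - 21
(3) = -12*l^2 + 4*l
(4) = -10*l^2 + 120*l
(5) = y^2 + 4*y - 5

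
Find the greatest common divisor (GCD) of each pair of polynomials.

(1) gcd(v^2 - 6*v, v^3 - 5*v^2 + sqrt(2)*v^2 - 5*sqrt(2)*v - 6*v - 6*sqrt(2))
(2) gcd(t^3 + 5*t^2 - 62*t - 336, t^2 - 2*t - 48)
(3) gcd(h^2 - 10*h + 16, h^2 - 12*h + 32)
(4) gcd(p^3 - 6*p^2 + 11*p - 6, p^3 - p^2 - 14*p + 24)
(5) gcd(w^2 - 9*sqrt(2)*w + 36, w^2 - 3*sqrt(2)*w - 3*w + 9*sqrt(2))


(1) = gcd(v*(v - 6), (v - 6)*(v + 1)*(v + sqrt(2))) = v - 6
(2) = gcd((t - 8)*(t + 6)*(t + 7), (t - 8)*(t + 6)) = t^2 - 2*t - 48
(3) = gcd((h - 8)*(h - 2), (h - 8)*(h - 4)) = h - 8
(4) = gcd((p - 3)*(p - 2)*(p - 1), (p - 3)*(p - 2)*(p + 4)) = p^2 - 5*p + 6
(5) = gcd((w - 6*sqrt(2))*(w - 3*sqrt(2)), (w - 3)*(w - 3*sqrt(2))) = w - 3*sqrt(2)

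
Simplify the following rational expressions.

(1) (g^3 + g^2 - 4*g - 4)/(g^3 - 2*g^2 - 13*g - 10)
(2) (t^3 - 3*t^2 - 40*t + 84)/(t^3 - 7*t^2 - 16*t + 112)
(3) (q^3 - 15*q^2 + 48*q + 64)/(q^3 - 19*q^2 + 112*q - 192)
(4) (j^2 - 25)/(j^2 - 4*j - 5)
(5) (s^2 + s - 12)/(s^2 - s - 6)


(1) = (g - 2)/(g - 5)
(2) = (t^2 + 4*t - 12)/(t^2 - 16)
(3) = (q + 1)/(q - 3)
(4) = (j + 5)/(j + 1)
(5) = (s + 4)/(s + 2)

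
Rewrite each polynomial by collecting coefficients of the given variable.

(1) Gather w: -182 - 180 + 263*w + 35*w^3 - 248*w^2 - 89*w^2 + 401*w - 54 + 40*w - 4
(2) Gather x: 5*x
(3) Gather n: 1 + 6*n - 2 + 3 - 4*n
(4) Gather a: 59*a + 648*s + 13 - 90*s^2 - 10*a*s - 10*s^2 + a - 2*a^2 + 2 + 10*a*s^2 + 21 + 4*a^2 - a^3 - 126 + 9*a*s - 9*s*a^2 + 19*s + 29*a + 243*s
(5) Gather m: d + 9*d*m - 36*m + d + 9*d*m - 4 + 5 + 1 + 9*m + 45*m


(1) = 35*w^3 - 337*w^2 + 704*w - 420
(2) = 5*x
(3) = 2*n + 2
(4) = -a^3 + a^2*(2 - 9*s) + a*(10*s^2 - s + 89) - 100*s^2 + 910*s - 90
(5) = 2*d + m*(18*d + 18) + 2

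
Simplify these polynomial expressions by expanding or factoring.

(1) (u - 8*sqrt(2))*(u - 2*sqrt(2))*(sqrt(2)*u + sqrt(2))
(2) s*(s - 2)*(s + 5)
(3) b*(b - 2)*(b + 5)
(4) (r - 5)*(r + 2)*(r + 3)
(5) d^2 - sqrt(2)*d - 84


(1) = sqrt(2)*u^3 - 20*u^2 + sqrt(2)*u^2 - 20*u + 32*sqrt(2)*u + 32*sqrt(2)
(2) = s^3 + 3*s^2 - 10*s
(3) = b^3 + 3*b^2 - 10*b
(4) = r^3 - 19*r - 30
(5) = (d - 7*sqrt(2))*(d + 6*sqrt(2))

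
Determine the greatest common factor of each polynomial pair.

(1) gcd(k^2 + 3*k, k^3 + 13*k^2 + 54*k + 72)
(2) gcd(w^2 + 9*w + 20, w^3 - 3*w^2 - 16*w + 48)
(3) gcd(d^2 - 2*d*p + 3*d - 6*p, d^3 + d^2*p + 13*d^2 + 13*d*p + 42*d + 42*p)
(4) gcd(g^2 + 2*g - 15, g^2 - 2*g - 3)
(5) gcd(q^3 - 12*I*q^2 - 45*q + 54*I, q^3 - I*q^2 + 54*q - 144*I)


(1) = gcd(k*(k + 3), (k + 3)*(k + 4)*(k + 6)) = k + 3
(2) = w + 4
(3) = gcd((d + 3)*(d - 2*p), (d + 6)*(d + 7)*(d + p)) = 1
(4) = g - 3
(5) = q^2 - 9*I*q - 18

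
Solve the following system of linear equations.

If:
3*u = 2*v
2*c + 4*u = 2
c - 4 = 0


Then:
c = 4
u = -3/2
v = -9/4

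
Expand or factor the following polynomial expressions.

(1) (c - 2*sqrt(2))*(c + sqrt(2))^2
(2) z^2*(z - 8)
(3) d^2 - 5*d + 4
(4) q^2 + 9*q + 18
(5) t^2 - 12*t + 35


(1) = c^3 - 6*c - 4*sqrt(2)
(2) = z^3 - 8*z^2
(3) = (d - 4)*(d - 1)
(4) = (q + 3)*(q + 6)
(5) = (t - 7)*(t - 5)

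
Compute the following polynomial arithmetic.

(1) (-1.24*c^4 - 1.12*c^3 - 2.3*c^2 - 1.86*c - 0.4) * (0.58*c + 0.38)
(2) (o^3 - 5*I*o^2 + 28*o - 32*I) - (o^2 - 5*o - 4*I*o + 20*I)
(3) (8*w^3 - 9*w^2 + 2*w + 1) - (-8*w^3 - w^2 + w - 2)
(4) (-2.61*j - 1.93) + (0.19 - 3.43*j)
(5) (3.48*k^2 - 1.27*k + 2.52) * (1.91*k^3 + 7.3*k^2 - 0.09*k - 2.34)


(1) = -0.7192*c^5 - 1.1208*c^4 - 1.7596*c^3 - 1.9528*c^2 - 0.9388*c - 0.152
(2) = o^3 - o^2 - 5*I*o^2 + 33*o + 4*I*o - 52*I
(3) = 16*w^3 - 8*w^2 + w + 3
(4) = -6.04*j - 1.74
(5) = 6.6468*k^5 + 22.9783*k^4 - 4.771*k^3 + 10.3671*k^2 + 2.745*k - 5.8968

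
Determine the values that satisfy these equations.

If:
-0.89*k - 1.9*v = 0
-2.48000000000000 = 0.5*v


Then:
k = 10.59
v = -4.96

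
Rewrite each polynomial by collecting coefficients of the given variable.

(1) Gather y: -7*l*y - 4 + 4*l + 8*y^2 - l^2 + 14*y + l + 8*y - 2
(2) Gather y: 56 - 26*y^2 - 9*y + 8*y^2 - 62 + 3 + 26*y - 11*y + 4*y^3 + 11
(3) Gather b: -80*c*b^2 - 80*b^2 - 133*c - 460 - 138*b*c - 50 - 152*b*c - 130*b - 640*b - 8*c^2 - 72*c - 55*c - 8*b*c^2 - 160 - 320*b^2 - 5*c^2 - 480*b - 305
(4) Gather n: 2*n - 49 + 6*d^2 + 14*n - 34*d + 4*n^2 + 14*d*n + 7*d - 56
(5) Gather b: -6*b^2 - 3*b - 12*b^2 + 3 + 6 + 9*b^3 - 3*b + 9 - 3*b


(1) = -l^2 + 5*l + 8*y^2 + y*(22 - 7*l) - 6
(2) = 4*y^3 - 18*y^2 + 6*y + 8
(3) = b^2*(-80*c - 400) + b*(-8*c^2 - 290*c - 1250) - 13*c^2 - 260*c - 975
(4) = 6*d^2 - 27*d + 4*n^2 + n*(14*d + 16) - 105
(5) = 9*b^3 - 18*b^2 - 9*b + 18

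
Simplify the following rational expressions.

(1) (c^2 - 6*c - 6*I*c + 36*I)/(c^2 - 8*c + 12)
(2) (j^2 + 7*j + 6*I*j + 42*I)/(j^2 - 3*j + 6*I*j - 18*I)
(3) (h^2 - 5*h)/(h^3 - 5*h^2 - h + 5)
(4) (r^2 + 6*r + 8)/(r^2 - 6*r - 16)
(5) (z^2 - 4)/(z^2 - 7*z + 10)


(1) = (c - 6*I)/(c - 2)
(2) = (j + 7)/(j - 3)
(3) = h/(h^2 - 1)
(4) = (r + 4)/(r - 8)
(5) = (z + 2)/(z - 5)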